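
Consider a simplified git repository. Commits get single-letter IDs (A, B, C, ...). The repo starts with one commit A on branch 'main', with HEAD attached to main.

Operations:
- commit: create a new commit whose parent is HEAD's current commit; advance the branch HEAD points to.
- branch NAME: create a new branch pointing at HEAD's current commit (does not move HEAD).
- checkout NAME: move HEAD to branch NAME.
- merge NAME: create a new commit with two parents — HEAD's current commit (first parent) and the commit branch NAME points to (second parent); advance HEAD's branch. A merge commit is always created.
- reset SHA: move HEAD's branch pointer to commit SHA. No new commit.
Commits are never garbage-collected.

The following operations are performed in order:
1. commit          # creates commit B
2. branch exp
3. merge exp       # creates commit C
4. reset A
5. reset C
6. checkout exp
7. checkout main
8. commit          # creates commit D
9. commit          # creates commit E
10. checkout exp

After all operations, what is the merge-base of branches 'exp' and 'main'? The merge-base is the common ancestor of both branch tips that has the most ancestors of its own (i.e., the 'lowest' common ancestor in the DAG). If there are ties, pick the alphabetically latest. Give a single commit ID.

After op 1 (commit): HEAD=main@B [main=B]
After op 2 (branch): HEAD=main@B [exp=B main=B]
After op 3 (merge): HEAD=main@C [exp=B main=C]
After op 4 (reset): HEAD=main@A [exp=B main=A]
After op 5 (reset): HEAD=main@C [exp=B main=C]
After op 6 (checkout): HEAD=exp@B [exp=B main=C]
After op 7 (checkout): HEAD=main@C [exp=B main=C]
After op 8 (commit): HEAD=main@D [exp=B main=D]
After op 9 (commit): HEAD=main@E [exp=B main=E]
After op 10 (checkout): HEAD=exp@B [exp=B main=E]
ancestors(exp=B): ['A', 'B']
ancestors(main=E): ['A', 'B', 'C', 'D', 'E']
common: ['A', 'B']

Answer: B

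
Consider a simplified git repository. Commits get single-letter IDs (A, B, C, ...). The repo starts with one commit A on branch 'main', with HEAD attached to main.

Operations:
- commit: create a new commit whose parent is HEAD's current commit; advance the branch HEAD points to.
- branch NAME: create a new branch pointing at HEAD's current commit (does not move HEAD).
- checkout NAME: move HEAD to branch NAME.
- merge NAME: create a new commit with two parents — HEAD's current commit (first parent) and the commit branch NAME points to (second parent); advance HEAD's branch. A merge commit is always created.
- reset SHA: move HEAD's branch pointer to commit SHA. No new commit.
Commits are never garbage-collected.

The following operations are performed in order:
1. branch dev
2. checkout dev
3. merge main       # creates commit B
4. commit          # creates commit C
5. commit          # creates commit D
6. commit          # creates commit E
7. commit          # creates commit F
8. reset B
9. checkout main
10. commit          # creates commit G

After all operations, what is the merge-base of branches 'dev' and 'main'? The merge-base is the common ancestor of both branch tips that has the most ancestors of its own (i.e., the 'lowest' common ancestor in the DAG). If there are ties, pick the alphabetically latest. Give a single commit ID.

After op 1 (branch): HEAD=main@A [dev=A main=A]
After op 2 (checkout): HEAD=dev@A [dev=A main=A]
After op 3 (merge): HEAD=dev@B [dev=B main=A]
After op 4 (commit): HEAD=dev@C [dev=C main=A]
After op 5 (commit): HEAD=dev@D [dev=D main=A]
After op 6 (commit): HEAD=dev@E [dev=E main=A]
After op 7 (commit): HEAD=dev@F [dev=F main=A]
After op 8 (reset): HEAD=dev@B [dev=B main=A]
After op 9 (checkout): HEAD=main@A [dev=B main=A]
After op 10 (commit): HEAD=main@G [dev=B main=G]
ancestors(dev=B): ['A', 'B']
ancestors(main=G): ['A', 'G']
common: ['A']

Answer: A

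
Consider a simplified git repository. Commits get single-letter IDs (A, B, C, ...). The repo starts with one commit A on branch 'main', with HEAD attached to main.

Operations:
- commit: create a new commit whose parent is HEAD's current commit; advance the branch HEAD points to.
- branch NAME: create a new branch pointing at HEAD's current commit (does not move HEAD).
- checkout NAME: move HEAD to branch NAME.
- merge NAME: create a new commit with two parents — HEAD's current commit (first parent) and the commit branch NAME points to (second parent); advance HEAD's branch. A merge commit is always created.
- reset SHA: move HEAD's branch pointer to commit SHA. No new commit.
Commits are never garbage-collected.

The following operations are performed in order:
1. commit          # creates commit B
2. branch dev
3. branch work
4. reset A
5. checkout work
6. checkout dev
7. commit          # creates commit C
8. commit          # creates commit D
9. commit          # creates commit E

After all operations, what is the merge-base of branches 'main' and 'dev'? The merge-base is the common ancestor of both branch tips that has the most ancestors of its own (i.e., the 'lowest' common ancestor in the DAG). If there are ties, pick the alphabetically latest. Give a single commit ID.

After op 1 (commit): HEAD=main@B [main=B]
After op 2 (branch): HEAD=main@B [dev=B main=B]
After op 3 (branch): HEAD=main@B [dev=B main=B work=B]
After op 4 (reset): HEAD=main@A [dev=B main=A work=B]
After op 5 (checkout): HEAD=work@B [dev=B main=A work=B]
After op 6 (checkout): HEAD=dev@B [dev=B main=A work=B]
After op 7 (commit): HEAD=dev@C [dev=C main=A work=B]
After op 8 (commit): HEAD=dev@D [dev=D main=A work=B]
After op 9 (commit): HEAD=dev@E [dev=E main=A work=B]
ancestors(main=A): ['A']
ancestors(dev=E): ['A', 'B', 'C', 'D', 'E']
common: ['A']

Answer: A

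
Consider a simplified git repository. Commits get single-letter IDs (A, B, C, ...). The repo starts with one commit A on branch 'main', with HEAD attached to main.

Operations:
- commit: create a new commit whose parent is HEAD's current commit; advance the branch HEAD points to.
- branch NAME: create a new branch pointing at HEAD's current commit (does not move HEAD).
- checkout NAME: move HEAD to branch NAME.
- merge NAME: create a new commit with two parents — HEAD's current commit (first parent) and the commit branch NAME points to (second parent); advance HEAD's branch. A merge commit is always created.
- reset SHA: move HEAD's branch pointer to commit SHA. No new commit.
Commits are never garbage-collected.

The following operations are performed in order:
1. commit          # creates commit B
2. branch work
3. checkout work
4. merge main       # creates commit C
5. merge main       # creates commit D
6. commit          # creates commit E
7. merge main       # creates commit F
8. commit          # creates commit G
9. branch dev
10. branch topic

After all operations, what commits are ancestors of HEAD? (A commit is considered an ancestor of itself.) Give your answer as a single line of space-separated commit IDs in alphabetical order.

Answer: A B C D E F G

Derivation:
After op 1 (commit): HEAD=main@B [main=B]
After op 2 (branch): HEAD=main@B [main=B work=B]
After op 3 (checkout): HEAD=work@B [main=B work=B]
After op 4 (merge): HEAD=work@C [main=B work=C]
After op 5 (merge): HEAD=work@D [main=B work=D]
After op 6 (commit): HEAD=work@E [main=B work=E]
After op 7 (merge): HEAD=work@F [main=B work=F]
After op 8 (commit): HEAD=work@G [main=B work=G]
After op 9 (branch): HEAD=work@G [dev=G main=B work=G]
After op 10 (branch): HEAD=work@G [dev=G main=B topic=G work=G]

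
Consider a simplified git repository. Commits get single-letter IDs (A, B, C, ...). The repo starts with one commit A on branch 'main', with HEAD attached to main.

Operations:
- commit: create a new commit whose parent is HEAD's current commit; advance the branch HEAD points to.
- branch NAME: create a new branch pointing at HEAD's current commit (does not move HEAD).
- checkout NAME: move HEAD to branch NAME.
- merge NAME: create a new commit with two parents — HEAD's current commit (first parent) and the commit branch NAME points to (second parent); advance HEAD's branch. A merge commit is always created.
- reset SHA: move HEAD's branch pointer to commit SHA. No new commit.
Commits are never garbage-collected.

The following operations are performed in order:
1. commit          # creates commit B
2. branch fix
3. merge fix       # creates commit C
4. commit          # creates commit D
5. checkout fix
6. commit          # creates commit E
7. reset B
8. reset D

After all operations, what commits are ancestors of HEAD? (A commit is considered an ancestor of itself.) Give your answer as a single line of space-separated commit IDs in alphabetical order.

Answer: A B C D

Derivation:
After op 1 (commit): HEAD=main@B [main=B]
After op 2 (branch): HEAD=main@B [fix=B main=B]
After op 3 (merge): HEAD=main@C [fix=B main=C]
After op 4 (commit): HEAD=main@D [fix=B main=D]
After op 5 (checkout): HEAD=fix@B [fix=B main=D]
After op 6 (commit): HEAD=fix@E [fix=E main=D]
After op 7 (reset): HEAD=fix@B [fix=B main=D]
After op 8 (reset): HEAD=fix@D [fix=D main=D]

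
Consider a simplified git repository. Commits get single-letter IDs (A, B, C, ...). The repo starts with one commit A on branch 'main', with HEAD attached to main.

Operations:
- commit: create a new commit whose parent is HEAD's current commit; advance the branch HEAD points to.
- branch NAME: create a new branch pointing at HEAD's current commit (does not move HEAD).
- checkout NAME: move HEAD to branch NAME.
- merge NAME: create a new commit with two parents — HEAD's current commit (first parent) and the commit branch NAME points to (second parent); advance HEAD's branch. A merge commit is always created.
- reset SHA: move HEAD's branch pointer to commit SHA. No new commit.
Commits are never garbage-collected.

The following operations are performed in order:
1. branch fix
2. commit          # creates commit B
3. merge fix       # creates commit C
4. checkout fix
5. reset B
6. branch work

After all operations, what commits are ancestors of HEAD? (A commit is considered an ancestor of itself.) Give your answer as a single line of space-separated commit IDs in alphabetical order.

After op 1 (branch): HEAD=main@A [fix=A main=A]
After op 2 (commit): HEAD=main@B [fix=A main=B]
After op 3 (merge): HEAD=main@C [fix=A main=C]
After op 4 (checkout): HEAD=fix@A [fix=A main=C]
After op 5 (reset): HEAD=fix@B [fix=B main=C]
After op 6 (branch): HEAD=fix@B [fix=B main=C work=B]

Answer: A B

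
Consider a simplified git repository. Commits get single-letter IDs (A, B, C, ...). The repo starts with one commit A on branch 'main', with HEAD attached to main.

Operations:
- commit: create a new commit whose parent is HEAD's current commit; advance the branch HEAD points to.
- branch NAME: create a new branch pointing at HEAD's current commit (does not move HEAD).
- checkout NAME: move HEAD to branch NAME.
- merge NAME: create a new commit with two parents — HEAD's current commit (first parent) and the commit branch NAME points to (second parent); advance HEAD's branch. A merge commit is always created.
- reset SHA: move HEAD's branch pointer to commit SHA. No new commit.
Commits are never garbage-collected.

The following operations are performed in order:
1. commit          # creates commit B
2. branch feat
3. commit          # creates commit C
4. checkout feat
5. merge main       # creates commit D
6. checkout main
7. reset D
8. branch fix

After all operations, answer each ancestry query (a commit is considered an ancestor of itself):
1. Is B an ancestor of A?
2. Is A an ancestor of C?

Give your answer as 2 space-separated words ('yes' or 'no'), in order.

After op 1 (commit): HEAD=main@B [main=B]
After op 2 (branch): HEAD=main@B [feat=B main=B]
After op 3 (commit): HEAD=main@C [feat=B main=C]
After op 4 (checkout): HEAD=feat@B [feat=B main=C]
After op 5 (merge): HEAD=feat@D [feat=D main=C]
After op 6 (checkout): HEAD=main@C [feat=D main=C]
After op 7 (reset): HEAD=main@D [feat=D main=D]
After op 8 (branch): HEAD=main@D [feat=D fix=D main=D]
ancestors(A) = {A}; B in? no
ancestors(C) = {A,B,C}; A in? yes

Answer: no yes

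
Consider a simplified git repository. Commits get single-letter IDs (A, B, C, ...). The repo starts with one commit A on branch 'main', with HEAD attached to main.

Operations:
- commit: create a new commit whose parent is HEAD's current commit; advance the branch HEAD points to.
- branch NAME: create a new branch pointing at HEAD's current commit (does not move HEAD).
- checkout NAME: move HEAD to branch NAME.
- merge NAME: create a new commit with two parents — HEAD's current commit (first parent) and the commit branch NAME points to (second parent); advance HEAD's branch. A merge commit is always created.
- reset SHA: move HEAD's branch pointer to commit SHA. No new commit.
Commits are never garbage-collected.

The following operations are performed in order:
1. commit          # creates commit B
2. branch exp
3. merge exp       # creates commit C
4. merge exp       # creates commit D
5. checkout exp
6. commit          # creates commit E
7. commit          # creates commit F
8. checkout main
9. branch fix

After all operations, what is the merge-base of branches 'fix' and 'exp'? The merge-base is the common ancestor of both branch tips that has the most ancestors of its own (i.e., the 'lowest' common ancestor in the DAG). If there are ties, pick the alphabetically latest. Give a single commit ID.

After op 1 (commit): HEAD=main@B [main=B]
After op 2 (branch): HEAD=main@B [exp=B main=B]
After op 3 (merge): HEAD=main@C [exp=B main=C]
After op 4 (merge): HEAD=main@D [exp=B main=D]
After op 5 (checkout): HEAD=exp@B [exp=B main=D]
After op 6 (commit): HEAD=exp@E [exp=E main=D]
After op 7 (commit): HEAD=exp@F [exp=F main=D]
After op 8 (checkout): HEAD=main@D [exp=F main=D]
After op 9 (branch): HEAD=main@D [exp=F fix=D main=D]
ancestors(fix=D): ['A', 'B', 'C', 'D']
ancestors(exp=F): ['A', 'B', 'E', 'F']
common: ['A', 'B']

Answer: B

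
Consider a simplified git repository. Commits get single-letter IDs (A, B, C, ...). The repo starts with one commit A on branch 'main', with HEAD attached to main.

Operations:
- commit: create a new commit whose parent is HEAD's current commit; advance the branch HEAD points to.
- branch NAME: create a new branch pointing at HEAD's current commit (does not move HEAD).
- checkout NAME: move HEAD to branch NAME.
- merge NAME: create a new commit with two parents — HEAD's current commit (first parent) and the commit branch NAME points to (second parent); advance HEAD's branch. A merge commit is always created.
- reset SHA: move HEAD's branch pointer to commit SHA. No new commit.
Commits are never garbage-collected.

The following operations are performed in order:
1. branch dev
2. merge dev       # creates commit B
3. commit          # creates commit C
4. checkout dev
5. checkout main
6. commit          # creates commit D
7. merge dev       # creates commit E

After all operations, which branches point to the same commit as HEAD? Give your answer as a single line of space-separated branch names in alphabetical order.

Answer: main

Derivation:
After op 1 (branch): HEAD=main@A [dev=A main=A]
After op 2 (merge): HEAD=main@B [dev=A main=B]
After op 3 (commit): HEAD=main@C [dev=A main=C]
After op 4 (checkout): HEAD=dev@A [dev=A main=C]
After op 5 (checkout): HEAD=main@C [dev=A main=C]
After op 6 (commit): HEAD=main@D [dev=A main=D]
After op 7 (merge): HEAD=main@E [dev=A main=E]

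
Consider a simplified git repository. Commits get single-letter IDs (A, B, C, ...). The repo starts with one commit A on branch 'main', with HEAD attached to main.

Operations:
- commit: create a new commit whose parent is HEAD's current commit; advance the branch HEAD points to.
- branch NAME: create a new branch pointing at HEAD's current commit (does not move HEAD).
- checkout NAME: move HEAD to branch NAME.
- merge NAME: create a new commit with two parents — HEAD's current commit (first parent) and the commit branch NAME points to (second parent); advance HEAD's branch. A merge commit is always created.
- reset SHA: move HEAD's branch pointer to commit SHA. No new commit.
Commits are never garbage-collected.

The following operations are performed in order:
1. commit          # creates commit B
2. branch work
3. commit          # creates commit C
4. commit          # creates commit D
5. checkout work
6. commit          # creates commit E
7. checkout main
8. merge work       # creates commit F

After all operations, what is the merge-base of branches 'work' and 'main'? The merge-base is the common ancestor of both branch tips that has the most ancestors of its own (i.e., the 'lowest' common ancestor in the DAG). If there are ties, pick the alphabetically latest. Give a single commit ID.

After op 1 (commit): HEAD=main@B [main=B]
After op 2 (branch): HEAD=main@B [main=B work=B]
After op 3 (commit): HEAD=main@C [main=C work=B]
After op 4 (commit): HEAD=main@D [main=D work=B]
After op 5 (checkout): HEAD=work@B [main=D work=B]
After op 6 (commit): HEAD=work@E [main=D work=E]
After op 7 (checkout): HEAD=main@D [main=D work=E]
After op 8 (merge): HEAD=main@F [main=F work=E]
ancestors(work=E): ['A', 'B', 'E']
ancestors(main=F): ['A', 'B', 'C', 'D', 'E', 'F']
common: ['A', 'B', 'E']

Answer: E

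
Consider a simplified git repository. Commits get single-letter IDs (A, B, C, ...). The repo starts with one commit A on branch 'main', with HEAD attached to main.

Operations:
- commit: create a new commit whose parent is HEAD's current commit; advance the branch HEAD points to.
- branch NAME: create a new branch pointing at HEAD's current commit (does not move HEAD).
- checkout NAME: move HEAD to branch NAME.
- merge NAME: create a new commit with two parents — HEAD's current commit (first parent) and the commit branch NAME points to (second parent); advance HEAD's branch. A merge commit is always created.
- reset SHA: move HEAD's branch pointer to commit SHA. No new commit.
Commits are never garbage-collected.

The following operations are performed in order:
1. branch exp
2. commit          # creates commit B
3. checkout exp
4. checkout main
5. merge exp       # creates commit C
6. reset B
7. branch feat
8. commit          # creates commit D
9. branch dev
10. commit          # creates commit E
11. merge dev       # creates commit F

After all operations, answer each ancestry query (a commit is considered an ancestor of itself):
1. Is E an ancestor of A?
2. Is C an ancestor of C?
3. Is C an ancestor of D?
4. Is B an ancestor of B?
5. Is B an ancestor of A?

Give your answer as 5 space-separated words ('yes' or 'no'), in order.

After op 1 (branch): HEAD=main@A [exp=A main=A]
After op 2 (commit): HEAD=main@B [exp=A main=B]
After op 3 (checkout): HEAD=exp@A [exp=A main=B]
After op 4 (checkout): HEAD=main@B [exp=A main=B]
After op 5 (merge): HEAD=main@C [exp=A main=C]
After op 6 (reset): HEAD=main@B [exp=A main=B]
After op 7 (branch): HEAD=main@B [exp=A feat=B main=B]
After op 8 (commit): HEAD=main@D [exp=A feat=B main=D]
After op 9 (branch): HEAD=main@D [dev=D exp=A feat=B main=D]
After op 10 (commit): HEAD=main@E [dev=D exp=A feat=B main=E]
After op 11 (merge): HEAD=main@F [dev=D exp=A feat=B main=F]
ancestors(A) = {A}; E in? no
ancestors(C) = {A,B,C}; C in? yes
ancestors(D) = {A,B,D}; C in? no
ancestors(B) = {A,B}; B in? yes
ancestors(A) = {A}; B in? no

Answer: no yes no yes no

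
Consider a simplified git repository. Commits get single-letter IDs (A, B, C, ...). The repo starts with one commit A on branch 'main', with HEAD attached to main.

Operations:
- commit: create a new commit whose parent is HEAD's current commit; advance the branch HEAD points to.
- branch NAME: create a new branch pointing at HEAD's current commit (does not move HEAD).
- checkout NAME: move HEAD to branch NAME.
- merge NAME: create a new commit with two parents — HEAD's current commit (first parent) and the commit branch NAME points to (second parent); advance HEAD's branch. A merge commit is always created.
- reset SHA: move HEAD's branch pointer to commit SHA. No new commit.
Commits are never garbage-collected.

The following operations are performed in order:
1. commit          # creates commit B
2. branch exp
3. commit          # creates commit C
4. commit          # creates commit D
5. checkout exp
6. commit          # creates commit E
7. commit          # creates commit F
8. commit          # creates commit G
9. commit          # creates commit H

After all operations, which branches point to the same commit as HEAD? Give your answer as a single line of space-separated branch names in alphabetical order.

After op 1 (commit): HEAD=main@B [main=B]
After op 2 (branch): HEAD=main@B [exp=B main=B]
After op 3 (commit): HEAD=main@C [exp=B main=C]
After op 4 (commit): HEAD=main@D [exp=B main=D]
After op 5 (checkout): HEAD=exp@B [exp=B main=D]
After op 6 (commit): HEAD=exp@E [exp=E main=D]
After op 7 (commit): HEAD=exp@F [exp=F main=D]
After op 8 (commit): HEAD=exp@G [exp=G main=D]
After op 9 (commit): HEAD=exp@H [exp=H main=D]

Answer: exp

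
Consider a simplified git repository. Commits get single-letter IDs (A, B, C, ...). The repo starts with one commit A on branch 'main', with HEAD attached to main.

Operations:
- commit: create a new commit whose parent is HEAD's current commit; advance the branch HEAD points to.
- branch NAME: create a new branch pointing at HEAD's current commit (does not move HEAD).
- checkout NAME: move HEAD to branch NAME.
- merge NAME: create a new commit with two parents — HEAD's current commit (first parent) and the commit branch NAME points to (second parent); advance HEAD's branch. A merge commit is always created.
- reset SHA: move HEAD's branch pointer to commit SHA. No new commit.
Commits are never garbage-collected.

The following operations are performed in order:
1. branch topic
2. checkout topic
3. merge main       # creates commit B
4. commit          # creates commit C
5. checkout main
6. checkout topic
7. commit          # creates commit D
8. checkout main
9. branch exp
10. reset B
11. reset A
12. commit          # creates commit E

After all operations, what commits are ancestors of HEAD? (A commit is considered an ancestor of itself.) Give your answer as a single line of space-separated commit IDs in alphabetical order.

After op 1 (branch): HEAD=main@A [main=A topic=A]
After op 2 (checkout): HEAD=topic@A [main=A topic=A]
After op 3 (merge): HEAD=topic@B [main=A topic=B]
After op 4 (commit): HEAD=topic@C [main=A topic=C]
After op 5 (checkout): HEAD=main@A [main=A topic=C]
After op 6 (checkout): HEAD=topic@C [main=A topic=C]
After op 7 (commit): HEAD=topic@D [main=A topic=D]
After op 8 (checkout): HEAD=main@A [main=A topic=D]
After op 9 (branch): HEAD=main@A [exp=A main=A topic=D]
After op 10 (reset): HEAD=main@B [exp=A main=B topic=D]
After op 11 (reset): HEAD=main@A [exp=A main=A topic=D]
After op 12 (commit): HEAD=main@E [exp=A main=E topic=D]

Answer: A E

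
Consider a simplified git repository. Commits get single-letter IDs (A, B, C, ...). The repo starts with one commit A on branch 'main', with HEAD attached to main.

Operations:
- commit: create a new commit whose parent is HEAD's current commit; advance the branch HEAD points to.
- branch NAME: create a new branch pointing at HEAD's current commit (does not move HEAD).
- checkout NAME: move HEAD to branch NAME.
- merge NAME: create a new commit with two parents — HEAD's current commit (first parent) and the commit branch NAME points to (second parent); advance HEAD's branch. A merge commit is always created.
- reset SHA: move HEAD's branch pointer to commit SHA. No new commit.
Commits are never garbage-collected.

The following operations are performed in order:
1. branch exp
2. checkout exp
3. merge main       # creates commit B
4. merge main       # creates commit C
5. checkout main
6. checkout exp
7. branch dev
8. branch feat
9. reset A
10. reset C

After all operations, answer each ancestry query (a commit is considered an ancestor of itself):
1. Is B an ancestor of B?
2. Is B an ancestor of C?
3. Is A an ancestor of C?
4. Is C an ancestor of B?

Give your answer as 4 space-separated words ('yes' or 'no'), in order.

After op 1 (branch): HEAD=main@A [exp=A main=A]
After op 2 (checkout): HEAD=exp@A [exp=A main=A]
After op 3 (merge): HEAD=exp@B [exp=B main=A]
After op 4 (merge): HEAD=exp@C [exp=C main=A]
After op 5 (checkout): HEAD=main@A [exp=C main=A]
After op 6 (checkout): HEAD=exp@C [exp=C main=A]
After op 7 (branch): HEAD=exp@C [dev=C exp=C main=A]
After op 8 (branch): HEAD=exp@C [dev=C exp=C feat=C main=A]
After op 9 (reset): HEAD=exp@A [dev=C exp=A feat=C main=A]
After op 10 (reset): HEAD=exp@C [dev=C exp=C feat=C main=A]
ancestors(B) = {A,B}; B in? yes
ancestors(C) = {A,B,C}; B in? yes
ancestors(C) = {A,B,C}; A in? yes
ancestors(B) = {A,B}; C in? no

Answer: yes yes yes no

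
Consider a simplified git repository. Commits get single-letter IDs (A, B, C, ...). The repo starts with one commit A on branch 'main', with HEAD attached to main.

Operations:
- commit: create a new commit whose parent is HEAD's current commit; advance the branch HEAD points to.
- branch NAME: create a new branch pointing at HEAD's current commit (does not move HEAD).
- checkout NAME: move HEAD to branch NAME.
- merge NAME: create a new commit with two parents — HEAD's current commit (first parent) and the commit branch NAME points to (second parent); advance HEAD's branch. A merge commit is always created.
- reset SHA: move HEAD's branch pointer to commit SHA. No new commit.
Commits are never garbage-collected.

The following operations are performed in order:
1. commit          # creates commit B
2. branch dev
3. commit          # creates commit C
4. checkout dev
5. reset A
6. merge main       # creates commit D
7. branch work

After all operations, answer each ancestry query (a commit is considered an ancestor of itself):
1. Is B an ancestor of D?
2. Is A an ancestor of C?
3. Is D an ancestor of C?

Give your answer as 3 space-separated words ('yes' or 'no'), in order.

Answer: yes yes no

Derivation:
After op 1 (commit): HEAD=main@B [main=B]
After op 2 (branch): HEAD=main@B [dev=B main=B]
After op 3 (commit): HEAD=main@C [dev=B main=C]
After op 4 (checkout): HEAD=dev@B [dev=B main=C]
After op 5 (reset): HEAD=dev@A [dev=A main=C]
After op 6 (merge): HEAD=dev@D [dev=D main=C]
After op 7 (branch): HEAD=dev@D [dev=D main=C work=D]
ancestors(D) = {A,B,C,D}; B in? yes
ancestors(C) = {A,B,C}; A in? yes
ancestors(C) = {A,B,C}; D in? no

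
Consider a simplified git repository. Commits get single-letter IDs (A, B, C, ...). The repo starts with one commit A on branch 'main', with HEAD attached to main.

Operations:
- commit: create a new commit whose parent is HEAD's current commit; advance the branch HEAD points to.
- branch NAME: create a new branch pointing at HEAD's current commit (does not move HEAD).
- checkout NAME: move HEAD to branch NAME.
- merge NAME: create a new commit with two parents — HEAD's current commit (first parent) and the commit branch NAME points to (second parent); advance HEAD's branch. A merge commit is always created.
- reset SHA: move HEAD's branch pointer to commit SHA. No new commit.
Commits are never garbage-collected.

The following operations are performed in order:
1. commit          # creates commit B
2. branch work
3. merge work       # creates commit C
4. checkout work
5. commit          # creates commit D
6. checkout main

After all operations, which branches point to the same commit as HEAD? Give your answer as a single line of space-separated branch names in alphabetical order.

After op 1 (commit): HEAD=main@B [main=B]
After op 2 (branch): HEAD=main@B [main=B work=B]
After op 3 (merge): HEAD=main@C [main=C work=B]
After op 4 (checkout): HEAD=work@B [main=C work=B]
After op 5 (commit): HEAD=work@D [main=C work=D]
After op 6 (checkout): HEAD=main@C [main=C work=D]

Answer: main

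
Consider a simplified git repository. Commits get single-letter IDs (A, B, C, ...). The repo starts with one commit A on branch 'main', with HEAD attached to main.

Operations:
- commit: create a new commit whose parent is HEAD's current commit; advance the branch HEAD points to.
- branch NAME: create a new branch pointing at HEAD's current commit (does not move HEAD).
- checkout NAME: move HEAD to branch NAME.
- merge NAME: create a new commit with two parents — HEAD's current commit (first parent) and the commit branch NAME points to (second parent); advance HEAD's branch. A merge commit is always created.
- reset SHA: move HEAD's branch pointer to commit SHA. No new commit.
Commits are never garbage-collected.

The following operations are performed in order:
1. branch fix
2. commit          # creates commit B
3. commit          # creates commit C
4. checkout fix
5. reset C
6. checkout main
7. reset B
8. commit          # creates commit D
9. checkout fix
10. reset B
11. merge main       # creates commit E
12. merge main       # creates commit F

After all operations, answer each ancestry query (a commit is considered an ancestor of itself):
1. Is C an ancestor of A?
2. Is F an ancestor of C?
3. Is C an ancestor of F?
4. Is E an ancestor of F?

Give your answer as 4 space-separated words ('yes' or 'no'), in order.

After op 1 (branch): HEAD=main@A [fix=A main=A]
After op 2 (commit): HEAD=main@B [fix=A main=B]
After op 3 (commit): HEAD=main@C [fix=A main=C]
After op 4 (checkout): HEAD=fix@A [fix=A main=C]
After op 5 (reset): HEAD=fix@C [fix=C main=C]
After op 6 (checkout): HEAD=main@C [fix=C main=C]
After op 7 (reset): HEAD=main@B [fix=C main=B]
After op 8 (commit): HEAD=main@D [fix=C main=D]
After op 9 (checkout): HEAD=fix@C [fix=C main=D]
After op 10 (reset): HEAD=fix@B [fix=B main=D]
After op 11 (merge): HEAD=fix@E [fix=E main=D]
After op 12 (merge): HEAD=fix@F [fix=F main=D]
ancestors(A) = {A}; C in? no
ancestors(C) = {A,B,C}; F in? no
ancestors(F) = {A,B,D,E,F}; C in? no
ancestors(F) = {A,B,D,E,F}; E in? yes

Answer: no no no yes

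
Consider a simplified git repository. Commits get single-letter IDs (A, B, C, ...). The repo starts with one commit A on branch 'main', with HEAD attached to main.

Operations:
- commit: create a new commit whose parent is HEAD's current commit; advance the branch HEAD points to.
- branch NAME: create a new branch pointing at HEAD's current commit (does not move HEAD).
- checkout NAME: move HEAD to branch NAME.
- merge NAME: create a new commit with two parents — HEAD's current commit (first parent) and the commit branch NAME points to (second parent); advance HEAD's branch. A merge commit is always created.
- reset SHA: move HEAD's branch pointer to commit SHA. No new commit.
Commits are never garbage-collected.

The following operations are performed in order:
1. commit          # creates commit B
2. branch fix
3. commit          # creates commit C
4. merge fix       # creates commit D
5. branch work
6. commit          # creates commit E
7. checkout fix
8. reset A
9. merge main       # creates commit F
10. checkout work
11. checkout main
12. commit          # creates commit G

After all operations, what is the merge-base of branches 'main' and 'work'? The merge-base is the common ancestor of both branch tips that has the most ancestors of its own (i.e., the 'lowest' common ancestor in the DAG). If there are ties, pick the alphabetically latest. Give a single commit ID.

After op 1 (commit): HEAD=main@B [main=B]
After op 2 (branch): HEAD=main@B [fix=B main=B]
After op 3 (commit): HEAD=main@C [fix=B main=C]
After op 4 (merge): HEAD=main@D [fix=B main=D]
After op 5 (branch): HEAD=main@D [fix=B main=D work=D]
After op 6 (commit): HEAD=main@E [fix=B main=E work=D]
After op 7 (checkout): HEAD=fix@B [fix=B main=E work=D]
After op 8 (reset): HEAD=fix@A [fix=A main=E work=D]
After op 9 (merge): HEAD=fix@F [fix=F main=E work=D]
After op 10 (checkout): HEAD=work@D [fix=F main=E work=D]
After op 11 (checkout): HEAD=main@E [fix=F main=E work=D]
After op 12 (commit): HEAD=main@G [fix=F main=G work=D]
ancestors(main=G): ['A', 'B', 'C', 'D', 'E', 'G']
ancestors(work=D): ['A', 'B', 'C', 'D']
common: ['A', 'B', 'C', 'D']

Answer: D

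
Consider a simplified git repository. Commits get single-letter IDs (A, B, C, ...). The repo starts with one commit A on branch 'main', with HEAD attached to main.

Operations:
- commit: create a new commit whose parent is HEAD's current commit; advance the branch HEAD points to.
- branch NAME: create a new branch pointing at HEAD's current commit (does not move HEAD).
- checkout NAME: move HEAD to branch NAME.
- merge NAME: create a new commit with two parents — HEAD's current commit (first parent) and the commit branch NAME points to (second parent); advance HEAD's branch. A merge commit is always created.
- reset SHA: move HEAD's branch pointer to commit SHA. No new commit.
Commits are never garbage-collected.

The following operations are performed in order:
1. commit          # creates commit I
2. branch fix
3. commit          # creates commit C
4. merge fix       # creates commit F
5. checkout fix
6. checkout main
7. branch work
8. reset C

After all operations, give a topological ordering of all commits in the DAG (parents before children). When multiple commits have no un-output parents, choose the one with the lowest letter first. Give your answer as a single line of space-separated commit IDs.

Answer: A I C F

Derivation:
After op 1 (commit): HEAD=main@I [main=I]
After op 2 (branch): HEAD=main@I [fix=I main=I]
After op 3 (commit): HEAD=main@C [fix=I main=C]
After op 4 (merge): HEAD=main@F [fix=I main=F]
After op 5 (checkout): HEAD=fix@I [fix=I main=F]
After op 6 (checkout): HEAD=main@F [fix=I main=F]
After op 7 (branch): HEAD=main@F [fix=I main=F work=F]
After op 8 (reset): HEAD=main@C [fix=I main=C work=F]
commit A: parents=[]
commit C: parents=['I']
commit F: parents=['C', 'I']
commit I: parents=['A']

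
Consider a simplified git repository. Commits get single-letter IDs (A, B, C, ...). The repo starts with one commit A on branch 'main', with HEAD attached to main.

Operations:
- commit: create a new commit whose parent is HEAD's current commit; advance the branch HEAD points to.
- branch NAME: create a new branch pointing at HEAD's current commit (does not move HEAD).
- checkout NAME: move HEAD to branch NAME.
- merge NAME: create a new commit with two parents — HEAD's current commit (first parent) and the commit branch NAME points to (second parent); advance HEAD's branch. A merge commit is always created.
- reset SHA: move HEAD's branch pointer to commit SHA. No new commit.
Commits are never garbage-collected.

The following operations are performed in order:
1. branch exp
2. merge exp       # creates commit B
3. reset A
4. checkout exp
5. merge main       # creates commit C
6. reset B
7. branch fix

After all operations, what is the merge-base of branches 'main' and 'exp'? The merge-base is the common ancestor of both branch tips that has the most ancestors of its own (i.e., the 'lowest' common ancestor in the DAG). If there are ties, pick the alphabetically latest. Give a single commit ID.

After op 1 (branch): HEAD=main@A [exp=A main=A]
After op 2 (merge): HEAD=main@B [exp=A main=B]
After op 3 (reset): HEAD=main@A [exp=A main=A]
After op 4 (checkout): HEAD=exp@A [exp=A main=A]
After op 5 (merge): HEAD=exp@C [exp=C main=A]
After op 6 (reset): HEAD=exp@B [exp=B main=A]
After op 7 (branch): HEAD=exp@B [exp=B fix=B main=A]
ancestors(main=A): ['A']
ancestors(exp=B): ['A', 'B']
common: ['A']

Answer: A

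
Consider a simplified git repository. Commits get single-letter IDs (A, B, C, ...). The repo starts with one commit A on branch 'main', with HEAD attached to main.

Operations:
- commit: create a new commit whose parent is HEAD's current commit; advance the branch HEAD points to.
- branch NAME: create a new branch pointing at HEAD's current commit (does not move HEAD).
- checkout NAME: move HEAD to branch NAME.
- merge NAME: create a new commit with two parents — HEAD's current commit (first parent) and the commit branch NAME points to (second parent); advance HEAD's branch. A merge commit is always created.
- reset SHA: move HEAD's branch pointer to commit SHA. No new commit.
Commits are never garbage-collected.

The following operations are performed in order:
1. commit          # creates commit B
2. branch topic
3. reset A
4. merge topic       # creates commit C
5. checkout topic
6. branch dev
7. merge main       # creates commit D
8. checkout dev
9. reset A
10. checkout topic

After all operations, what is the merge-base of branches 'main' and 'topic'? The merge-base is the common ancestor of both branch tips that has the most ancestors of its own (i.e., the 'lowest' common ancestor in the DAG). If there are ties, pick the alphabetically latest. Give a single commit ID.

Answer: C

Derivation:
After op 1 (commit): HEAD=main@B [main=B]
After op 2 (branch): HEAD=main@B [main=B topic=B]
After op 3 (reset): HEAD=main@A [main=A topic=B]
After op 4 (merge): HEAD=main@C [main=C topic=B]
After op 5 (checkout): HEAD=topic@B [main=C topic=B]
After op 6 (branch): HEAD=topic@B [dev=B main=C topic=B]
After op 7 (merge): HEAD=topic@D [dev=B main=C topic=D]
After op 8 (checkout): HEAD=dev@B [dev=B main=C topic=D]
After op 9 (reset): HEAD=dev@A [dev=A main=C topic=D]
After op 10 (checkout): HEAD=topic@D [dev=A main=C topic=D]
ancestors(main=C): ['A', 'B', 'C']
ancestors(topic=D): ['A', 'B', 'C', 'D']
common: ['A', 'B', 'C']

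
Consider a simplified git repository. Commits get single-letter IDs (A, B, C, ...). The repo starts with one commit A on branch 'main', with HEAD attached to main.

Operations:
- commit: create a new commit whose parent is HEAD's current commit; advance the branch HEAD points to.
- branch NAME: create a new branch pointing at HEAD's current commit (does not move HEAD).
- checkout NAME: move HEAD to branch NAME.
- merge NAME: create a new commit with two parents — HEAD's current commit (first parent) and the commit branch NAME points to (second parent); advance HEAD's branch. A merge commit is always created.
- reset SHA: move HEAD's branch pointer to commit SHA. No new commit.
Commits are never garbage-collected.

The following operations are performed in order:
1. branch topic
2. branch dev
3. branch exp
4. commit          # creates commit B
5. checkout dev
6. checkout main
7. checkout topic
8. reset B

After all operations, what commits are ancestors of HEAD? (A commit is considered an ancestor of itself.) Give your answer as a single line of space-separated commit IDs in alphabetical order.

After op 1 (branch): HEAD=main@A [main=A topic=A]
After op 2 (branch): HEAD=main@A [dev=A main=A topic=A]
After op 3 (branch): HEAD=main@A [dev=A exp=A main=A topic=A]
After op 4 (commit): HEAD=main@B [dev=A exp=A main=B topic=A]
After op 5 (checkout): HEAD=dev@A [dev=A exp=A main=B topic=A]
After op 6 (checkout): HEAD=main@B [dev=A exp=A main=B topic=A]
After op 7 (checkout): HEAD=topic@A [dev=A exp=A main=B topic=A]
After op 8 (reset): HEAD=topic@B [dev=A exp=A main=B topic=B]

Answer: A B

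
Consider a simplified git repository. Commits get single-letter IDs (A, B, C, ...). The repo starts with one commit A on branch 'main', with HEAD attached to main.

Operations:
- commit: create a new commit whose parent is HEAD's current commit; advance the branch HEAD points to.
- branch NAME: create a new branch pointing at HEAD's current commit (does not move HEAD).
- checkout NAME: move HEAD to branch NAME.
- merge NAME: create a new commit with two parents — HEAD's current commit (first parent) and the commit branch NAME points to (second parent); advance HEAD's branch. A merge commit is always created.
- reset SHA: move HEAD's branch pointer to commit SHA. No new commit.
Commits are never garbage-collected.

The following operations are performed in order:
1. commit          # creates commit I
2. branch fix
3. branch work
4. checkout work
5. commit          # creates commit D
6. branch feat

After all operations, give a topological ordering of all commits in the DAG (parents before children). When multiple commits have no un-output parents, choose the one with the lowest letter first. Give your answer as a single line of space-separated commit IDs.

After op 1 (commit): HEAD=main@I [main=I]
After op 2 (branch): HEAD=main@I [fix=I main=I]
After op 3 (branch): HEAD=main@I [fix=I main=I work=I]
After op 4 (checkout): HEAD=work@I [fix=I main=I work=I]
After op 5 (commit): HEAD=work@D [fix=I main=I work=D]
After op 6 (branch): HEAD=work@D [feat=D fix=I main=I work=D]
commit A: parents=[]
commit D: parents=['I']
commit I: parents=['A']

Answer: A I D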